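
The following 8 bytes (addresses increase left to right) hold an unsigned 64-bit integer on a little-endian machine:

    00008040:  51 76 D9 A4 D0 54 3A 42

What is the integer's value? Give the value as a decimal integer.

In little-endian order the low byte comes first in memory.
Reassemble most-significant byte first: 42 3A 54 D0 A4 D9 76 51 → 0x423A54D0A4D97651.
0x423A54D0A4D97651 = 4772220010248107601.

4772220010248107601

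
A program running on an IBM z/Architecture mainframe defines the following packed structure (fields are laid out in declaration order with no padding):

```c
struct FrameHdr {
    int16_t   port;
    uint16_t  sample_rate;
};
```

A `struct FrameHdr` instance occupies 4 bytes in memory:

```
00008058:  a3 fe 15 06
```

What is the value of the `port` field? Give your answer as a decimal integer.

-23554

`port` is the first field, at byte offset 0, occupying 2 bytes.
Bytes at offsets 0..1: A3 FE.
In big-endian order the high byte comes first in memory.
The bytes are already most-significant first: 0xA3FE.
Top bit is set, so as a signed 16-bit value this is 0xA3FE − 2^16 = -23554.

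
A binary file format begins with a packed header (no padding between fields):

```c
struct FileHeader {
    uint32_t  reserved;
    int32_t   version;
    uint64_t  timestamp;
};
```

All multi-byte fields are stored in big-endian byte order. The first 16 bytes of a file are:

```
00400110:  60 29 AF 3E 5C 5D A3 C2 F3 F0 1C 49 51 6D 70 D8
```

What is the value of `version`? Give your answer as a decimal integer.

1549640642

`version` follows `reserved` (4 bytes), so it starts at byte offset 4 and occupies 4 bytes.
Bytes at offsets 4..7: 5C 5D A3 C2.
Big-endian stores the most-significant byte at the lowest address.
The bytes are already most-significant first: 0x5C5DA3C2.
0x5C5DA3C2 = 1549640642.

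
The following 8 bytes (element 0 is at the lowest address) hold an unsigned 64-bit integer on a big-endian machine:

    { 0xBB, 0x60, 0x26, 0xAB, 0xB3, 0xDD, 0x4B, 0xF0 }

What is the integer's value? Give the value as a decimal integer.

Big-endian: lowest address holds the most-significant byte.
The bytes are already most-significant first: 0xBB6026ABB3DD4BF0.
0xBB6026ABB3DD4BF0 = 13501834201755634672.

13501834201755634672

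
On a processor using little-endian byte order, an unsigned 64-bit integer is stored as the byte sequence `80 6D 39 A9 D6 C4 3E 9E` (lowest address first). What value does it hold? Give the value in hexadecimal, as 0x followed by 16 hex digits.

0x9E3EC4D6A9396D80

Little-endian: lowest address holds the least-significant byte.
Reassemble most-significant byte first: 9E 3E C4 D6 A9 39 6D 80 → 0x9E3EC4D6A9396D80.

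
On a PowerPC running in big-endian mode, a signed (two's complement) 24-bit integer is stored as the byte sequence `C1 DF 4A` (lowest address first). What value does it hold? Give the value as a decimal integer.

-4071606

Big-endian stores the most-significant byte at the lowest address.
The bytes are already most-significant first: 0xC1DF4A.
Top bit is set, so as a signed 24-bit value this is 0xC1DF4A − 2^24 = -4071606.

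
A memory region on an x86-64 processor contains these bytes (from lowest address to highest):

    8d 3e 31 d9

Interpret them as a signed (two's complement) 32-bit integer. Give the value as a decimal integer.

In little-endian order the low byte comes first in memory.
Reassemble most-significant byte first: D9 31 3E 8D → 0xD9313E8D.
Top bit is set, so as a signed 32-bit value this is 0xD9313E8D − 2^32 = -651084147.

-651084147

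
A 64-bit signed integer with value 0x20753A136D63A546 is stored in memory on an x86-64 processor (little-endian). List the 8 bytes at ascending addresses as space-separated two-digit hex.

46 A5 63 6D 13 3A 75 20

Split into bytes (most-significant first): 20 75 3A 13 6D 63 A5 46.
Little-endian: lowest address holds the least-significant byte.
So at ascending addresses the bytes are 46 A5 63 6D 13 3A 75 20.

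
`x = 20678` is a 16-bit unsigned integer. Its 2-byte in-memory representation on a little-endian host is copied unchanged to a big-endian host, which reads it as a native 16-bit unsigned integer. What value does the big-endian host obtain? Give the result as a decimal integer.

50768

20678 in 16-bit hexadecimal is 0x50C6.
Stored little-endian, the bytes at ascending addresses are C6 50.
Read back as big-endian, the last byte is least significant, giving 0xC650.
0xC650 = 50768.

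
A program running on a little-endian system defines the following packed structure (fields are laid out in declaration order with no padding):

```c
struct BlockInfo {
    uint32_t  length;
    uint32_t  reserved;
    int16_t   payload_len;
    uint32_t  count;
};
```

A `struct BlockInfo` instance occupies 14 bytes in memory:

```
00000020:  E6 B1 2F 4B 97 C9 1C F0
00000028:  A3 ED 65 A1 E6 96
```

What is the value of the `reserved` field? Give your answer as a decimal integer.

`reserved` follows `length` (4 bytes), so it starts at byte offset 4 and occupies 4 bytes.
Bytes at offsets 4..7: 97 C9 1C F0.
Little-endian stores the least-significant byte at the lowest address.
Reassemble most-significant byte first: F0 1C C9 97 → 0xF01CC997.
0xF01CC997 = 4028418455.

4028418455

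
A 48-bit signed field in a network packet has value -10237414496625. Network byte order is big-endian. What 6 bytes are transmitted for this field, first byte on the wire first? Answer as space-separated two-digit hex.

F6 B0 6A 8B A6 8F

Two's complement of -10237414496625 in 48 bits: 10237414496625 = 0x094F95745971; invert → 0xF6B06A8BA68E; add 1 → 0xF6B06A8BA68F.
Split into bytes (most-significant first): F6 B0 6A 8B A6 8F.
Big-endian: lowest address holds the most-significant byte.
So the memory order matches the most-significant-first order: F6 B0 6A 8B A6 8F.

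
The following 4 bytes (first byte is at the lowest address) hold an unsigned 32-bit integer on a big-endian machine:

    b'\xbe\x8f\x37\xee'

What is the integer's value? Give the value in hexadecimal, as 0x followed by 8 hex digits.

0xBE8F37EE

In big-endian order the high byte comes first in memory.
The bytes are already most-significant first: 0xBE8F37EE.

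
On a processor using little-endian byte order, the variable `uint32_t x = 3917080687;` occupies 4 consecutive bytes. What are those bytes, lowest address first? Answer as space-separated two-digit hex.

6F E8 79 E9

3917080687 in hexadecimal, padded to 32 bits, is 0xE979E86F.
Split into bytes (most-significant first): E9 79 E8 6F.
Little-endian stores the least-significant byte at the lowest address.
So at ascending addresses the bytes are 6F E8 79 E9.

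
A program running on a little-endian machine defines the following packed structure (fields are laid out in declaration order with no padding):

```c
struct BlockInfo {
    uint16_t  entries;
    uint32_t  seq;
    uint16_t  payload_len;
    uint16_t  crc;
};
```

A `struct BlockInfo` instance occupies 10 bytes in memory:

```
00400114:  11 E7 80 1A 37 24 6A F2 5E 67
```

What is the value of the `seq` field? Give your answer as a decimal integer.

`seq` follows `entries` (2 bytes), so it starts at byte offset 2 and occupies 4 bytes.
Bytes at offsets 2..5: 80 1A 37 24.
Little-endian stores the least-significant byte at the lowest address.
Reassemble most-significant byte first: 24 37 1A 80 → 0x24371A80.
0x24371A80 = 607591040.

607591040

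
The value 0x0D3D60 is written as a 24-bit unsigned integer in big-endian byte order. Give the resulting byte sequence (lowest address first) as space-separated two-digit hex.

Split into bytes (most-significant first): 0D 3D 60.
Big-endian stores the most-significant byte at the lowest address.
So the memory order matches the most-significant-first order: 0D 3D 60.

0D 3D 60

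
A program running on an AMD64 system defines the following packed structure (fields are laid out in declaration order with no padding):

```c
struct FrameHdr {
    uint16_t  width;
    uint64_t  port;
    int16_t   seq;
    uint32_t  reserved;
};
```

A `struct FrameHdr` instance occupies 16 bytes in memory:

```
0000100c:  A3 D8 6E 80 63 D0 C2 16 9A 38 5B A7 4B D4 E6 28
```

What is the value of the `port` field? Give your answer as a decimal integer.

`port` follows `width` (2 bytes), so it starts at byte offset 2 and occupies 8 bytes.
Bytes at offsets 2..9: 6E 80 63 D0 C2 16 9A 38.
In little-endian order the low byte comes first in memory.
Reassemble most-significant byte first: 38 9A 16 C2 D0 63 80 6E → 0x389A16C2D063806E.
0x389A16C2D063806E = 4078597438513053806.

4078597438513053806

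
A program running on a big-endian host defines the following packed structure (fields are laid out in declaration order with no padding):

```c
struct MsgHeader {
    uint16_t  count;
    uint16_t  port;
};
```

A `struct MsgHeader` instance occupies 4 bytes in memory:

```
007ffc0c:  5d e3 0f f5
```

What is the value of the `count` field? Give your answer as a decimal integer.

`count` is the first field, at byte offset 0, occupying 2 bytes.
Bytes at offsets 0..1: 5D E3.
In big-endian order the high byte comes first in memory.
The bytes are already most-significant first: 0x5DE3.
0x5DE3 = 24035.

24035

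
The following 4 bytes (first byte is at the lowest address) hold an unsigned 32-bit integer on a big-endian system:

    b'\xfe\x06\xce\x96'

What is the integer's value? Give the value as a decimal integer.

In big-endian order the high byte comes first in memory.
The bytes are already most-significant first: 0xFE06CE96.
0xFE06CE96 = 4261858966.

4261858966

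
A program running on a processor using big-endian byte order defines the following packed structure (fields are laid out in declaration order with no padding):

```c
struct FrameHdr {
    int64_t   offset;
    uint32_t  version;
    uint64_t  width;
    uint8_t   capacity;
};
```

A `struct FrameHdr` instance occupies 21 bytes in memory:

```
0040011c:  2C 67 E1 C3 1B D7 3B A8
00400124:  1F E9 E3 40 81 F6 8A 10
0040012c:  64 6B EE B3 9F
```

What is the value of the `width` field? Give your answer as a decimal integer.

9364824278172430003

`width` follows `offset` (8 B), `version` (4 B), so it starts at offset 8 + 4 = 12 and occupies 8 bytes.
Bytes at offsets 12..19: 81 F6 8A 10 64 6B EE B3.
In big-endian order the high byte comes first in memory.
The bytes are already most-significant first: 0x81F68A10646BEEB3.
0x81F68A10646BEEB3 = 9364824278172430003.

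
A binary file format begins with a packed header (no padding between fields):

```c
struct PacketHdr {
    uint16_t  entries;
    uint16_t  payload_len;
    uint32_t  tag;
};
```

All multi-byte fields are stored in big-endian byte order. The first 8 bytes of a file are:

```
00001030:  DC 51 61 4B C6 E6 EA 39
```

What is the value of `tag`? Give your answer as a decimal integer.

3337022009

`tag` follows `entries` (2 B), `payload_len` (2 B), so it starts at offset 2 + 2 = 4 and occupies 4 bytes.
Bytes at offsets 4..7: C6 E6 EA 39.
Big-endian: lowest address holds the most-significant byte.
The bytes are already most-significant first: 0xC6E6EA39.
0xC6E6EA39 = 3337022009.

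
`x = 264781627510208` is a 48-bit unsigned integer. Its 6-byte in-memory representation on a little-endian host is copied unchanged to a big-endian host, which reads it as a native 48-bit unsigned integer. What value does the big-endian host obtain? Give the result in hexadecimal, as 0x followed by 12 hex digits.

0xC0CDD946D1F0

264781627510208 in 48-bit hexadecimal is 0xF0D146D9CDC0.
Stored little-endian, the bytes at ascending addresses are C0 CD D9 46 D1 F0.
Read back as big-endian, the last byte is least significant, giving 0xC0CDD946D1F0.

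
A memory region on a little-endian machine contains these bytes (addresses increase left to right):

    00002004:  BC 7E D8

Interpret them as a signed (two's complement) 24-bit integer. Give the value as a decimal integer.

-2588996

In little-endian order the low byte comes first in memory.
Reassemble most-significant byte first: D8 7E BC → 0xD87EBC.
Top bit is set, so as a signed 24-bit value this is 0xD87EBC − 2^24 = -2588996.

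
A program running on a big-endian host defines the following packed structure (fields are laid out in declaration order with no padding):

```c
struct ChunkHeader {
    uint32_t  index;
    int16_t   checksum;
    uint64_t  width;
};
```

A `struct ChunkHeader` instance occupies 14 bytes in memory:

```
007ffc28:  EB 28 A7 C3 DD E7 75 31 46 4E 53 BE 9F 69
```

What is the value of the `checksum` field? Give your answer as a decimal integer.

`checksum` follows `index` (4 bytes), so it starts at byte offset 4 and occupies 2 bytes.
Bytes at offsets 4..5: DD E7.
Big-endian stores the most-significant byte at the lowest address.
The bytes are already most-significant first: 0xDDE7.
Top bit is set, so as a signed 16-bit value this is 0xDDE7 − 2^16 = -8729.

-8729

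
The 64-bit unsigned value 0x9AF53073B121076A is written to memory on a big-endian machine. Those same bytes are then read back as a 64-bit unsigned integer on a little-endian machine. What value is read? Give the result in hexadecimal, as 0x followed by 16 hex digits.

Stored big-endian, the bytes at ascending addresses are 9A F5 30 73 B1 21 07 6A.
Read back as little-endian, the first byte is least significant, giving 0x6A0721B17330F59A.

0x6A0721B17330F59A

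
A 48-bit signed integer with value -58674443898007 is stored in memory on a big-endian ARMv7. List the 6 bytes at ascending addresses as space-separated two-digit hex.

Two's complement of -58674443898007 in 48 bits: 58674443898007 = 0x355D3562CC97; invert → 0xCAA2CA9D3368; add 1 → 0xCAA2CA9D3369.
Split into bytes (most-significant first): CA A2 CA 9D 33 69.
In big-endian order the high byte comes first in memory.
So the memory order matches the most-significant-first order: CA A2 CA 9D 33 69.

CA A2 CA 9D 33 69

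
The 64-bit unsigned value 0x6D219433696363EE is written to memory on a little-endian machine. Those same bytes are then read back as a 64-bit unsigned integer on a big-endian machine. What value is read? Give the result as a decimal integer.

Stored little-endian, the bytes at ascending addresses are EE 63 63 69 33 94 21 6D.
Read back as big-endian, the last byte is least significant, giving 0xEE6363693394216D.
0xEE6363693394216D = 17177682707209265517.

17177682707209265517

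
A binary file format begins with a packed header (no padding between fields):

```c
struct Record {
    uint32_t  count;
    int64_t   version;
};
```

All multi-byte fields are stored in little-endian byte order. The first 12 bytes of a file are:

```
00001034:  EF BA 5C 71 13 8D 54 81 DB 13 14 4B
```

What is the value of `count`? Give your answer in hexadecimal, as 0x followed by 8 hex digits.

0x715CBAEF

`count` is the first field, at byte offset 0, occupying 4 bytes.
Bytes at offsets 0..3: EF BA 5C 71.
Little-endian: lowest address holds the least-significant byte.
Reassemble most-significant byte first: 71 5C BA EF → 0x715CBAEF.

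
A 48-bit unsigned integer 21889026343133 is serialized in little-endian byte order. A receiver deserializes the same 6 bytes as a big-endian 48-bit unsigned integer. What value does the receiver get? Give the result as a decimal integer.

243819445479443

21889026343133 in 48-bit hexadecimal is 0x13E86FA3C0DD.
Stored little-endian, the bytes at ascending addresses are DD C0 A3 6F E8 13.
Read back as big-endian, the last byte is least significant, giving 0xDDC0A36FE813.
0xDDC0A36FE813 = 243819445479443.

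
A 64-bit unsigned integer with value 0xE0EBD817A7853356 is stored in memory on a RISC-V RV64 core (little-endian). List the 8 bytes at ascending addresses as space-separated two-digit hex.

56 33 85 A7 17 D8 EB E0

Split into bytes (most-significant first): E0 EB D8 17 A7 85 33 56.
In little-endian order the low byte comes first in memory.
So at ascending addresses the bytes are 56 33 85 A7 17 D8 EB E0.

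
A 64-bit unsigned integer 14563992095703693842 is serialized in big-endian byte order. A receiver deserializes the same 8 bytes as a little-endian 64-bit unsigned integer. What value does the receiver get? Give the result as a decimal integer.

14563992095703693842 in 64-bit hexadecimal is 0xCA1DB1A5D003FA12.
Stored big-endian, the bytes at ascending addresses are CA 1D B1 A5 D0 03 FA 12.
Read back as little-endian, the first byte is least significant, giving 0x12FA03D0A5B11DCA.
0x12FA03D0A5B11DCA = 1367409631528295882.

1367409631528295882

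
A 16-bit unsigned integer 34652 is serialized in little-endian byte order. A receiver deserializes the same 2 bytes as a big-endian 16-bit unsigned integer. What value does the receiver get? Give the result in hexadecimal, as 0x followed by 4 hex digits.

0x5C87

34652 in 16-bit hexadecimal is 0x875C.
Stored little-endian, the bytes at ascending addresses are 5C 87.
Read back as big-endian, the last byte is least significant, giving 0x5C87.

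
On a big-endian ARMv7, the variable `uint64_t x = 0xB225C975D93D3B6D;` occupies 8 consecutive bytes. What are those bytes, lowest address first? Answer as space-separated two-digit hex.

Split into bytes (most-significant first): B2 25 C9 75 D9 3D 3B 6D.
In big-endian order the high byte comes first in memory.
So the memory order matches the most-significant-first order: B2 25 C9 75 D9 3D 3B 6D.

B2 25 C9 75 D9 3D 3B 6D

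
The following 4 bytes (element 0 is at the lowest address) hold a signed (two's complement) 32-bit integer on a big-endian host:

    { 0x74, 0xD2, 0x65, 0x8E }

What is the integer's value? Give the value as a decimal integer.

1959945614

Big-endian stores the most-significant byte at the lowest address.
The bytes are already most-significant first: 0x74D2658E.
0x74D2658E = 1959945614.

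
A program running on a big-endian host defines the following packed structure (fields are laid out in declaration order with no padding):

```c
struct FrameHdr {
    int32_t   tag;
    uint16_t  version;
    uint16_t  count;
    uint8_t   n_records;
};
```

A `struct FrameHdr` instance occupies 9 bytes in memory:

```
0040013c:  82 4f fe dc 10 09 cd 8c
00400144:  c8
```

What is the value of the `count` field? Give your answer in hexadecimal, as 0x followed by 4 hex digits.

0xCD8C

`count` follows `tag` (4 B), `version` (2 B), so it starts at offset 4 + 2 = 6 and occupies 2 bytes.
Bytes at offsets 6..7: CD 8C.
In big-endian order the high byte comes first in memory.
The bytes are already most-significant first: 0xCD8C.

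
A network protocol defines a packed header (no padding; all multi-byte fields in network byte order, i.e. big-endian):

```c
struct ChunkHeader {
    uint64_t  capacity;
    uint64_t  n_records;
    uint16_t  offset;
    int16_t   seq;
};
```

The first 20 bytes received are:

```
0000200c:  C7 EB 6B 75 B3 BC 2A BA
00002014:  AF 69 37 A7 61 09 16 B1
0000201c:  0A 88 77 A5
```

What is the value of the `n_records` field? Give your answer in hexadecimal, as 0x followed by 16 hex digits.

0xAF6937A7610916B1

`n_records` follows `capacity` (8 bytes), so it starts at byte offset 8 and occupies 8 bytes.
Bytes at offsets 8..15: AF 69 37 A7 61 09 16 B1.
In big-endian order the high byte comes first in memory.
The bytes are already most-significant first: 0xAF6937A7610916B1.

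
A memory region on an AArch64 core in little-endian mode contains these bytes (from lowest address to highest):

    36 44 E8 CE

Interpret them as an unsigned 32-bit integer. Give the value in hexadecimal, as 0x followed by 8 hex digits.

0xCEE84436

Little-endian stores the least-significant byte at the lowest address.
Reassemble most-significant byte first: CE E8 44 36 → 0xCEE84436.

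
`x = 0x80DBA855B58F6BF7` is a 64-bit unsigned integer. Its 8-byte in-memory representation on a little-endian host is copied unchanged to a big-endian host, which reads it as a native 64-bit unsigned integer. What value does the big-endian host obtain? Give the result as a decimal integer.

17828501558865222528

Stored little-endian, the bytes at ascending addresses are F7 6B 8F B5 55 A8 DB 80.
Read back as big-endian, the last byte is least significant, giving 0xF76B8FB555A8DB80.
0xF76B8FB555A8DB80 = 17828501558865222528.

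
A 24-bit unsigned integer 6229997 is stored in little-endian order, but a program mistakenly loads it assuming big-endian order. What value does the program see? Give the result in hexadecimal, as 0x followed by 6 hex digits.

0xED0F5F

6229997 in 24-bit hexadecimal is 0x5F0FED.
Stored little-endian, the bytes at ascending addresses are ED 0F 5F.
Read back as big-endian, the last byte is least significant, giving 0xED0F5F.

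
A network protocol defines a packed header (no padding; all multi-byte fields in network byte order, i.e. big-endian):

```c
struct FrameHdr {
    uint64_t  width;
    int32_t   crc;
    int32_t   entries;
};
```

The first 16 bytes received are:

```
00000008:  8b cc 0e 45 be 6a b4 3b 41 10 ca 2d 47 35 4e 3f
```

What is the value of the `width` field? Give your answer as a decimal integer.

`width` is the first field, at byte offset 0, occupying 8 bytes.
Bytes at offsets 0..7: 8B CC 0E 45 BE 6A B4 3B.
Big-endian stores the most-significant byte at the lowest address.
The bytes are already most-significant first: 0x8BCC0E45BE6AB43B.
0x8BCC0E45BE6AB43B = 10073442159231153211.

10073442159231153211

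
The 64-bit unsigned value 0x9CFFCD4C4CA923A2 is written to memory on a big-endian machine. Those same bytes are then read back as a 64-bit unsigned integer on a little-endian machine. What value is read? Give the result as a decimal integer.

11683368003500375964

Stored big-endian, the bytes at ascending addresses are 9C FF CD 4C 4C A9 23 A2.
Read back as little-endian, the first byte is least significant, giving 0xA223A94C4CCDFF9C.
0xA223A94C4CCDFF9C = 11683368003500375964.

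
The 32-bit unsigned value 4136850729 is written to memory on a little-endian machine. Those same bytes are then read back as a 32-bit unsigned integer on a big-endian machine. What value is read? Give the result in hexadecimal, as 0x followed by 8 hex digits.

0x295593F6

4136850729 in 32-bit hexadecimal is 0xF6935529.
Stored little-endian, the bytes at ascending addresses are 29 55 93 F6.
Read back as big-endian, the last byte is least significant, giving 0x295593F6.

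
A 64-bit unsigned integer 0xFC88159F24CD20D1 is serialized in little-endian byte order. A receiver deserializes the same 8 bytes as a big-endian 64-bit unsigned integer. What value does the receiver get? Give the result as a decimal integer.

Stored little-endian, the bytes at ascending addresses are D1 20 CD 24 9F 15 88 FC.
Read back as big-endian, the last byte is least significant, giving 0xD120CD249F1588FC.
0xD120CD249F1588FC = 15069269910353185020.

15069269910353185020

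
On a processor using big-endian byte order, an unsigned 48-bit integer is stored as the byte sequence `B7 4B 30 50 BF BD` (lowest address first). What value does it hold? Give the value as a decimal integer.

201533561028541

In big-endian order the high byte comes first in memory.
The bytes are already most-significant first: 0xB74B3050BFBD.
0xB74B3050BFBD = 201533561028541.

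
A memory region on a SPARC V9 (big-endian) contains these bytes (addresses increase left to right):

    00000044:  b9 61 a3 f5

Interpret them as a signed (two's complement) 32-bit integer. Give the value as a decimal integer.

-1184783371

In big-endian order the high byte comes first in memory.
The bytes are already most-significant first: 0xB961A3F5.
Top bit is set, so as a signed 32-bit value this is 0xB961A3F5 − 2^32 = -1184783371.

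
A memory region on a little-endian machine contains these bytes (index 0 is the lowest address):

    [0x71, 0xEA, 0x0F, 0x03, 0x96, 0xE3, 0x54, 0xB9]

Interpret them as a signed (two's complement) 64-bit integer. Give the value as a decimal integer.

Little-endian stores the least-significant byte at the lowest address.
Reassemble most-significant byte first: B9 54 E3 96 03 0F EA 71 → 0xB954E396030FEA71.
Top bit is set, so as a signed 64-bit value this is 0xB954E396030FEA71 − 2^64 = -5092195045213214095.

-5092195045213214095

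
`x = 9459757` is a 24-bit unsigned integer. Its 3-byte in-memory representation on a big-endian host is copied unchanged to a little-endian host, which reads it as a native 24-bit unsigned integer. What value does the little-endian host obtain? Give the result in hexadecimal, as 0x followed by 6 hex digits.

9459757 in 24-bit hexadecimal is 0x90582D.
Stored big-endian, the bytes at ascending addresses are 90 58 2D.
Read back as little-endian, the first byte is least significant, giving 0x2D5890.

0x2D5890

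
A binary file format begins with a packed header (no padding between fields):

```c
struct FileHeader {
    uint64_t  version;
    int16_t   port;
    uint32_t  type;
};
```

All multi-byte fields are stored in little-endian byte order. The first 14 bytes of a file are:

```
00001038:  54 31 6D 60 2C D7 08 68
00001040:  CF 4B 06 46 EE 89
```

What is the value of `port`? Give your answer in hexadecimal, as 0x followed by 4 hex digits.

0x4BCF

`port` follows `version` (8 bytes), so it starts at byte offset 8 and occupies 2 bytes.
Bytes at offsets 8..9: CF 4B.
Little-endian stores the least-significant byte at the lowest address.
Reassemble most-significant byte first: 4B CF → 0x4BCF.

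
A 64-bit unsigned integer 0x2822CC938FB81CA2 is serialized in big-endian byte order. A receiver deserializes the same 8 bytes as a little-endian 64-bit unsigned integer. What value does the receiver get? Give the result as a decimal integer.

11681414460291686952

Stored big-endian, the bytes at ascending addresses are 28 22 CC 93 8F B8 1C A2.
Read back as little-endian, the first byte is least significant, giving 0xA21CB88F93CC2228.
0xA21CB88F93CC2228 = 11681414460291686952.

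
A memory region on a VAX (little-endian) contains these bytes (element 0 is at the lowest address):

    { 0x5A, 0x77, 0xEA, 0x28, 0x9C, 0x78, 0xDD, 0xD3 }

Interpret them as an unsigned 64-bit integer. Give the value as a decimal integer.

In little-endian order the low byte comes first in memory.
Reassemble most-significant byte first: D3 DD 78 9C 28 EA 77 5A → 0xD3DD789C28EA775A.
0xD3DD789C28EA775A = 15266490923952535386.

15266490923952535386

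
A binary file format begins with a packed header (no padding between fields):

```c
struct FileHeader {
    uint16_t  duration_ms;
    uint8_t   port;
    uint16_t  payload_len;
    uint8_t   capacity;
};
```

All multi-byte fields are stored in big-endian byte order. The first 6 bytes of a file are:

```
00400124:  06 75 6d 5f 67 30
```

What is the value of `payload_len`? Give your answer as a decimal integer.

`payload_len` follows `duration_ms` (2 B), `port` (1 B), so it starts at offset 2 + 1 = 3 and occupies 2 bytes.
Bytes at offsets 3..4: 5F 67.
Big-endian: lowest address holds the most-significant byte.
The bytes are already most-significant first: 0x5F67.
0x5F67 = 24423.

24423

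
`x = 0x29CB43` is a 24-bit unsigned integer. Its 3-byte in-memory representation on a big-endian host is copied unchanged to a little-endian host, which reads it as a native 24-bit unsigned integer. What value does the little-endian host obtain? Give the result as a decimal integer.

Stored big-endian, the bytes at ascending addresses are 29 CB 43.
Read back as little-endian, the first byte is least significant, giving 0x43CB29.
0x43CB29 = 4442921.

4442921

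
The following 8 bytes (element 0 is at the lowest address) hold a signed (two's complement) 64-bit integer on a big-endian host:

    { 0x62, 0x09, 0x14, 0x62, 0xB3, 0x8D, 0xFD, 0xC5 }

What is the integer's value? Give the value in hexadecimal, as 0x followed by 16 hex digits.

Big-endian stores the most-significant byte at the lowest address.
The bytes are already most-significant first: 0x62091462B38DFDC5.

0x62091462B38DFDC5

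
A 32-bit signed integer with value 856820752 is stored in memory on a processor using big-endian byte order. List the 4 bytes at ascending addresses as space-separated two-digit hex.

33 12 0C 10

856820752 in hexadecimal, padded to 32 bits, is 0x33120C10.
Split into bytes (most-significant first): 33 12 0C 10.
Big-endian stores the most-significant byte at the lowest address.
So the memory order matches the most-significant-first order: 33 12 0C 10.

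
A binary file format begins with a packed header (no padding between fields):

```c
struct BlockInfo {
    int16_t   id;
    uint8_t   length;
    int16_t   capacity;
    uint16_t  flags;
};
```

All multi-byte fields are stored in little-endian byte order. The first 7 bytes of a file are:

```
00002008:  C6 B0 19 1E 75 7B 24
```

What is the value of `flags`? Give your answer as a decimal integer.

9339

`flags` follows `id` (2 B), `length` (1 B), `capacity` (2 B), so it starts at offset 2 + 1 + 2 = 5 and occupies 2 bytes.
Bytes at offsets 5..6: 7B 24.
Little-endian: lowest address holds the least-significant byte.
Reassemble most-significant byte first: 24 7B → 0x247B.
0x247B = 9339.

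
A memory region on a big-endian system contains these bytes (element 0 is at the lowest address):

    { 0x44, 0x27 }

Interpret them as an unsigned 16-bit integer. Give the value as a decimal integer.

17447

Big-endian stores the most-significant byte at the lowest address.
The bytes are already most-significant first: 0x4427.
0x4427 = 17447.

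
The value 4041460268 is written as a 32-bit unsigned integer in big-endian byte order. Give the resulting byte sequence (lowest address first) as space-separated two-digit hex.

4041460268 in hexadecimal, padded to 32 bits, is 0xF0E3CA2C.
Split into bytes (most-significant first): F0 E3 CA 2C.
In big-endian order the high byte comes first in memory.
So the memory order matches the most-significant-first order: F0 E3 CA 2C.

F0 E3 CA 2C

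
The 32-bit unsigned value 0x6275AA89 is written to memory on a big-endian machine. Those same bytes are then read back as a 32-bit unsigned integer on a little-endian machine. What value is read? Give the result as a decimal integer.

2309649762

Stored big-endian, the bytes at ascending addresses are 62 75 AA 89.
Read back as little-endian, the first byte is least significant, giving 0x89AA7562.
0x89AA7562 = 2309649762.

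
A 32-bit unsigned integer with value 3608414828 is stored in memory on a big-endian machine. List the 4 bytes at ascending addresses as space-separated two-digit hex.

D7 14 0A 6C

3608414828 in hexadecimal, padded to 32 bits, is 0xD7140A6C.
Split into bytes (most-significant first): D7 14 0A 6C.
Big-endian stores the most-significant byte at the lowest address.
So the memory order matches the most-significant-first order: D7 14 0A 6C.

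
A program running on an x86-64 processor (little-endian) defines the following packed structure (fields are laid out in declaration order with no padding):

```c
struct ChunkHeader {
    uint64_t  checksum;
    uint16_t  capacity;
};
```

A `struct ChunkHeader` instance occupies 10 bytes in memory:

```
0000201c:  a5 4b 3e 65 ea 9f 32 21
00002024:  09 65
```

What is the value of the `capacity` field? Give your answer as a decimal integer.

`capacity` follows `checksum` (8 bytes), so it starts at byte offset 8 and occupies 2 bytes.
Bytes at offsets 8..9: 09 65.
Little-endian stores the least-significant byte at the lowest address.
Reassemble most-significant byte first: 65 09 → 0x6509.
0x6509 = 25865.

25865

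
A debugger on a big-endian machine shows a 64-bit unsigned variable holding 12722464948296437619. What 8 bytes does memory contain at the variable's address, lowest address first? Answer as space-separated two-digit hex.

12722464948296437619 in hexadecimal, padded to 64 bits, is 0xB08F4676C6914F73.
Split into bytes (most-significant first): B0 8F 46 76 C6 91 4F 73.
In big-endian order the high byte comes first in memory.
So the memory order matches the most-significant-first order: B0 8F 46 76 C6 91 4F 73.

B0 8F 46 76 C6 91 4F 73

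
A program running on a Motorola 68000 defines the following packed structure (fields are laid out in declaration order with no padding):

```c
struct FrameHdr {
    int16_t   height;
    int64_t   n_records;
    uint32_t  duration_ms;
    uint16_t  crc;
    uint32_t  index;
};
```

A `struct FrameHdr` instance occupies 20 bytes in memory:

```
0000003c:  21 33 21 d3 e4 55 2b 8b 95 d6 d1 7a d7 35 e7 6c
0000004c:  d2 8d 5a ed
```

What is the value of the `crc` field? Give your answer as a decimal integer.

59244

`crc` follows `height` (2 B), `n_records` (8 B), `duration_ms` (4 B), so it starts at offset 2 + 8 + 4 = 14 and occupies 2 bytes.
Bytes at offsets 14..15: E7 6C.
In big-endian order the high byte comes first in memory.
The bytes are already most-significant first: 0xE76C.
0xE76C = 59244.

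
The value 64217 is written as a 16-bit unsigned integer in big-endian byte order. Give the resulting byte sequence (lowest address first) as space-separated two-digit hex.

64217 in hexadecimal, padded to 16 bits, is 0xFAD9.
Split into bytes (most-significant first): FA D9.
In big-endian order the high byte comes first in memory.
So the memory order matches the most-significant-first order: FA D9.

FA D9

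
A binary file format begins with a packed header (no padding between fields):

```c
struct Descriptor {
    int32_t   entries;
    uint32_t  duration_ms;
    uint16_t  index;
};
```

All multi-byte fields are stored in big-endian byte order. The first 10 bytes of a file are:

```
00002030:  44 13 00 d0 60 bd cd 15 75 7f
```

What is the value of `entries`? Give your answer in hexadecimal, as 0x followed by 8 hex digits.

`entries` is the first field, at byte offset 0, occupying 4 bytes.
Bytes at offsets 0..3: 44 13 00 D0.
In big-endian order the high byte comes first in memory.
The bytes are already most-significant first: 0x441300D0.

0x441300D0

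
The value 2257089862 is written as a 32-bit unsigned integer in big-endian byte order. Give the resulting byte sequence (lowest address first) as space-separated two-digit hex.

86 88 75 46

2257089862 in hexadecimal, padded to 32 bits, is 0x86887546.
Split into bytes (most-significant first): 86 88 75 46.
In big-endian order the high byte comes first in memory.
So the memory order matches the most-significant-first order: 86 88 75 46.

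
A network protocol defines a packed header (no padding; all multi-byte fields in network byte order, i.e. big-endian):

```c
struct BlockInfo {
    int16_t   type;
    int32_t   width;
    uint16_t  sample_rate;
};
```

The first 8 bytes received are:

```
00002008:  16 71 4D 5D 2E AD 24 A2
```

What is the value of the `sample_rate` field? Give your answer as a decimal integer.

`sample_rate` follows `type` (2 B), `width` (4 B), so it starts at offset 2 + 4 = 6 and occupies 2 bytes.
Bytes at offsets 6..7: 24 A2.
In big-endian order the high byte comes first in memory.
The bytes are already most-significant first: 0x24A2.
0x24A2 = 9378.

9378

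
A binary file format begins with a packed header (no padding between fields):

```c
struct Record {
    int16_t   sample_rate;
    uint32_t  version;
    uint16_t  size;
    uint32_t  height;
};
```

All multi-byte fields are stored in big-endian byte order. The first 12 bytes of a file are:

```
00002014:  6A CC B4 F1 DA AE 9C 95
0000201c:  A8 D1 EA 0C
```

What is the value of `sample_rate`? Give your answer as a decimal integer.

`sample_rate` is the first field, at byte offset 0, occupying 2 bytes.
Bytes at offsets 0..1: 6A CC.
Big-endian: lowest address holds the most-significant byte.
The bytes are already most-significant first: 0x6ACC.
0x6ACC = 27340.

27340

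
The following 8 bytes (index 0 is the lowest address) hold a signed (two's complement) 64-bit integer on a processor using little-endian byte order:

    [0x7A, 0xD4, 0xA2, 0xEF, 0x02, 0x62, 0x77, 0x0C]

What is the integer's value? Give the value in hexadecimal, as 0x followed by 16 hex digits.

In little-endian order the low byte comes first in memory.
Reassemble most-significant byte first: 0C 77 62 02 EF A2 D4 7A → 0x0C776202EFA2D47A.

0x0C776202EFA2D47A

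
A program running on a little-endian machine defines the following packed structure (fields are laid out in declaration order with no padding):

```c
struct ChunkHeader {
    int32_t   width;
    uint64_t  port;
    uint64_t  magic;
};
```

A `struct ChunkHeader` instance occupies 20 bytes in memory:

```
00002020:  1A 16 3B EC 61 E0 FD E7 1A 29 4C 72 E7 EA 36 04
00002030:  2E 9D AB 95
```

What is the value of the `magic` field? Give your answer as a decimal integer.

10784886553633549031

`magic` follows `width` (4 B), `port` (8 B), so it starts at offset 4 + 8 = 12 and occupies 8 bytes.
Bytes at offsets 12..19: E7 EA 36 04 2E 9D AB 95.
Little-endian: lowest address holds the least-significant byte.
Reassemble most-significant byte first: 95 AB 9D 2E 04 36 EA E7 → 0x95AB9D2E0436EAE7.
0x95AB9D2E0436EAE7 = 10784886553633549031.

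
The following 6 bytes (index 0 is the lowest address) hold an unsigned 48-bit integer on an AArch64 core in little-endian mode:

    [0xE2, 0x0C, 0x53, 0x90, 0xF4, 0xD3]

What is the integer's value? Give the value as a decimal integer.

In little-endian order the low byte comes first in memory.
Reassemble most-significant byte first: D3 F4 90 53 0C E2 → 0xD3F490530CE2.
0xD3F490530CE2 = 233047346842850.

233047346842850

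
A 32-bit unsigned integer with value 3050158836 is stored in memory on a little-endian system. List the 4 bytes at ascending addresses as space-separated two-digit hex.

F4 BA CD B5

3050158836 in hexadecimal, padded to 32 bits, is 0xB5CDBAF4.
Split into bytes (most-significant first): B5 CD BA F4.
Little-endian stores the least-significant byte at the lowest address.
So at ascending addresses the bytes are F4 BA CD B5.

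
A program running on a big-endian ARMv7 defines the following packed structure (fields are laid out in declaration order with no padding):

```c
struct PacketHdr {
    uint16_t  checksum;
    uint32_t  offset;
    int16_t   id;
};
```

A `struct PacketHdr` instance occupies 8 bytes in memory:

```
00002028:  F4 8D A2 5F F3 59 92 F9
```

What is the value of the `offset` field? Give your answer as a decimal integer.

2724197209

`offset` follows `checksum` (2 bytes), so it starts at byte offset 2 and occupies 4 bytes.
Bytes at offsets 2..5: A2 5F F3 59.
Big-endian: lowest address holds the most-significant byte.
The bytes are already most-significant first: 0xA25FF359.
0xA25FF359 = 2724197209.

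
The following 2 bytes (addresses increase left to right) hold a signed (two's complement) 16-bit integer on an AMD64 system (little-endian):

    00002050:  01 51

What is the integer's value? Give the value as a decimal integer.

20737

Little-endian stores the least-significant byte at the lowest address.
Reassemble most-significant byte first: 51 01 → 0x5101.
0x5101 = 20737.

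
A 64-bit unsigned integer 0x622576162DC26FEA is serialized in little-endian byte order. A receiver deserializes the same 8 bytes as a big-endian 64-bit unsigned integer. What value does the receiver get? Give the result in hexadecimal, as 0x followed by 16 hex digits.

0xEA6FC22D16762562

Stored little-endian, the bytes at ascending addresses are EA 6F C2 2D 16 76 25 62.
Read back as big-endian, the last byte is least significant, giving 0xEA6FC22D16762562.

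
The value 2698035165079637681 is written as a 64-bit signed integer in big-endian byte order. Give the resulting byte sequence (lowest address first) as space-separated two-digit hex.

2698035165079637681 in hexadecimal, padded to 64 bits, is 0x257158B016158EB1.
Split into bytes (most-significant first): 25 71 58 B0 16 15 8E B1.
Big-endian stores the most-significant byte at the lowest address.
So the memory order matches the most-significant-first order: 25 71 58 B0 16 15 8E B1.

25 71 58 B0 16 15 8E B1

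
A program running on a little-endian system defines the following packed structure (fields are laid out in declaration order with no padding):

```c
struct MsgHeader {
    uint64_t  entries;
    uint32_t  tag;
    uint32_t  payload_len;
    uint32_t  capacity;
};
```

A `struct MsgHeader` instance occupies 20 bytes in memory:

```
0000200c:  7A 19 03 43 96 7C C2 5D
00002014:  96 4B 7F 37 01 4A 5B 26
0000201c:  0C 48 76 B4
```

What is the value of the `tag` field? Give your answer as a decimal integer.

`tag` follows `entries` (8 bytes), so it starts at byte offset 8 and occupies 4 bytes.
Bytes at offsets 8..11: 96 4B 7F 37.
Little-endian stores the least-significant byte at the lowest address.
Reassemble most-significant byte first: 37 7F 4B 96 → 0x377F4B96.
0x377F4B96 = 931089302.

931089302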